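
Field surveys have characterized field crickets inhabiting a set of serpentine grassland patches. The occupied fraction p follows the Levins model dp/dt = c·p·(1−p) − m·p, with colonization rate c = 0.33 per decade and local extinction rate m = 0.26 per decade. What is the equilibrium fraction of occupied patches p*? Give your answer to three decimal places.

0.212

Setting dp/dt = 0 and dividing through by p* gives c·(1−p*) = m.
So p* = 1 − m/c = 1 − 0.26/0.33 = 1 − 0.7879 = 0.2121.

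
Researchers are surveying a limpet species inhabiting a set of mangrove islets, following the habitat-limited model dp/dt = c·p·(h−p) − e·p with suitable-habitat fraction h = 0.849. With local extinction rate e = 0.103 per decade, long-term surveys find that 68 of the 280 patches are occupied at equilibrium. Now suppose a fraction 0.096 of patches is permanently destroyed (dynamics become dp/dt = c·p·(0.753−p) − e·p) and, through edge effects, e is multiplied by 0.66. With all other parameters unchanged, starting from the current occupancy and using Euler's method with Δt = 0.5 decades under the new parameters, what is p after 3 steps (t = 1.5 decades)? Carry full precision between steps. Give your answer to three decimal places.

Observed p* = 68/280 = 0.24286.
Balance c(h−p*) = e gives c = e/(0.849 − 0.24286) = 0.103/0.60614 = 0.16993.
Starting from p₀ = 0.24286; update p ← p + (dp/dt)·Δt with the new parameters.
t = 0.5: p = 0.24286 + (+0.00227) = 0.24513
t = 1: p = 0.24513 + (+0.00225) = 0.24737
t = 1.5: p = 0.24737 + (+0.00222) = 0.24959

0.250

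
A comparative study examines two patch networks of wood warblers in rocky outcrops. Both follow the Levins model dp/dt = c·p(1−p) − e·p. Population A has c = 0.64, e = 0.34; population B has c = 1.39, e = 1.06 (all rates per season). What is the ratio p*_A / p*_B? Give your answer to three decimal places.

A: p*_A = 1 − 0.34/0.64 = 0.4688.
B: p*_B = 1 − 1.06/1.39 = 0.2374.
p*_A / p*_B = 0.4688/0.2374 = 1.9744.

1.974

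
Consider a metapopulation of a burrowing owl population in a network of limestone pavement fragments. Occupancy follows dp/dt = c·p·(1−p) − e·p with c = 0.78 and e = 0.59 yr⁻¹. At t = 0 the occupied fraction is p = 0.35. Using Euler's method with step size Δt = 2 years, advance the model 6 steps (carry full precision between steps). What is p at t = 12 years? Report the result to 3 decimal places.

Update rule: p ← p + [c·p·(1−p) − e·p]·Δt with Δt = 2.
step 1: Δp = -0.05810, p = 0.29190
step 2: Δp = -0.02200, p = 0.26990
step 3: Δp = -0.01108, p = 0.25882
step 4: Δp = -0.00615, p = 0.25267
step 5: Δp = -0.00358, p = 0.24909
step 6: Δp = -0.00214, p = 0.24695

0.247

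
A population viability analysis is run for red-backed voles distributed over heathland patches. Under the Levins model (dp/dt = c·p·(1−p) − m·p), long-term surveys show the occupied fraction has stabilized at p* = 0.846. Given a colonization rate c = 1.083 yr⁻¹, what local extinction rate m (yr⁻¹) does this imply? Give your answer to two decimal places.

At equilibrium c(1−p*) = m.
m = 1.083 × (1 − 0.846) = 1.083 × 0.1540 = 0.1668.

0.17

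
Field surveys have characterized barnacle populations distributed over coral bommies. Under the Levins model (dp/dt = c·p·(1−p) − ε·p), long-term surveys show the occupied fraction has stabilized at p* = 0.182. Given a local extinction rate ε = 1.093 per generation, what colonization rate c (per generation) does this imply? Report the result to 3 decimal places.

At equilibrium c(1−p*) = ε, so c = ε/(1−p*).
c = 1.093/(1 − 0.182) = 1.093/0.8180 = 1.3362.

1.336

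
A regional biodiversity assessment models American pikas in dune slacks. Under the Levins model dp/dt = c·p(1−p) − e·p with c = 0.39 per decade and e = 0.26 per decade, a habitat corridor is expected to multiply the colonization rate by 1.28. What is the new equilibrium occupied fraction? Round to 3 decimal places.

Before: p* = 1 − 0.26/0.39 = 0.3333.
After the change, c = 0.4992, e = 0.26, so p* = 1 − 0.26/0.4992 = 0.4792.

0.479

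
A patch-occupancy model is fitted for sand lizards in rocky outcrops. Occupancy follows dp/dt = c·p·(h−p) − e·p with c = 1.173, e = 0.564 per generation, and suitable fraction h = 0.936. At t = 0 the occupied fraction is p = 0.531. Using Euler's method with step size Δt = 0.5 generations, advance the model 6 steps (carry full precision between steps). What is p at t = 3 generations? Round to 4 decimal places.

Update rule: p ← p + [c·p·(h−p) − e·p]·Δt with Δt = 0.5.
p: 0.53100 → 0.50739  (Δp = -0.02361)
p: 0.50739 → 0.49185  (Δp = -0.01554)
p: 0.49185 → 0.48127  (Δp = -0.01058)
p: 0.48127 → 0.47391  (Δp = -0.00736)
p: 0.47391 → 0.46870  (Δp = -0.00521)
p: 0.46870 → 0.46499  (Δp = -0.00372)

0.4650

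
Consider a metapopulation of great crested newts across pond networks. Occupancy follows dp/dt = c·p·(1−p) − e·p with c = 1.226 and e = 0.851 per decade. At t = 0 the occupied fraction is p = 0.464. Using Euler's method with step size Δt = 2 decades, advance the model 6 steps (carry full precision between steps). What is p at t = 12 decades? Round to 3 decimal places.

0.306

Update rule: p ← p + [c·p·(1−p) − e·p]·Δt with Δt = 2.
step 1: Δp = -0.17991, p = 0.28409
step 2: Δp = +0.01517, p = 0.29927
step 3: Δp = +0.00485, p = 0.30411
step 4: Δp = +0.00131, p = 0.30543
step 5: Δp = +0.00034, p = 0.30576
step 6: Δp = +0.00008, p = 0.30584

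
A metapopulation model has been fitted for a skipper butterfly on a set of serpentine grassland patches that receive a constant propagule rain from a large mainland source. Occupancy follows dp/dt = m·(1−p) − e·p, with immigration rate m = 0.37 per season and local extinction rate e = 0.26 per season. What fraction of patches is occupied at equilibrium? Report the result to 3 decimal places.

0.587

Setting dp/dt = 0: m − m·p* = e·p*, so m = (m+e)·p*.
p* = m/(m+e) = 0.37/(0.37+0.26) = 0.37/0.6300 = 0.5873.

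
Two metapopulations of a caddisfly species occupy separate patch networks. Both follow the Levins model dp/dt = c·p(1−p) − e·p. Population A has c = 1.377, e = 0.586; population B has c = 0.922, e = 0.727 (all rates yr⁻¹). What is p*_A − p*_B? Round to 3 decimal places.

A: p*_A = 1 − 0.586/1.377 = 0.5744.
B: p*_B = 1 − 0.727/0.922 = 0.2115.
p*_A − p*_B = 0.5744 − 0.2115 = 0.3629.

0.363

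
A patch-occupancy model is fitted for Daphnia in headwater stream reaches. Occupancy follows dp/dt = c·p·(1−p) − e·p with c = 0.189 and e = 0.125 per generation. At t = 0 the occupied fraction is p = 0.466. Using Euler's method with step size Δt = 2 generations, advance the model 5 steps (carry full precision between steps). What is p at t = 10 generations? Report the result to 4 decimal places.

Update rule: p ← p + [c·p·(1−p) − e·p]·Δt with Δt = 2.
p: 0.46600 → 0.44356  (Δp = -0.02244)
p: 0.44356 → 0.42597  (Δp = -0.01759)
p: 0.42597 → 0.41190  (Δp = -0.01406)
p: 0.41190 → 0.40049  (Δp = -0.01141)
p: 0.40049 → 0.39113  (Δp = -0.00937)

0.3911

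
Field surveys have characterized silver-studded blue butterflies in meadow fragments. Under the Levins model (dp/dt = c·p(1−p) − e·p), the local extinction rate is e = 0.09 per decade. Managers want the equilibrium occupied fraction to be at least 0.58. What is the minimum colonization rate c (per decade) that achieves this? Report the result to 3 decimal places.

0.214

p* = 1 − e/c ≥ 0.58 requires e/c ≤ 0.4200, i.e. c ≥ e/0.4200.
c_min = 0.09/0.4200 = 0.2143.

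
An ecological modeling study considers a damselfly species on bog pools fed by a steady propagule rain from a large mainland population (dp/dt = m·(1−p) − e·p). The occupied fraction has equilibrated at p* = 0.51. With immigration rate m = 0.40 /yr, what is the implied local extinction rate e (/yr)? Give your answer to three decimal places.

0.384

At equilibrium m(1−p*) = e·p*, so e = m(1−p*)/p*.
e = 0.40 × 0.4900 / 0.51 = 0.3843.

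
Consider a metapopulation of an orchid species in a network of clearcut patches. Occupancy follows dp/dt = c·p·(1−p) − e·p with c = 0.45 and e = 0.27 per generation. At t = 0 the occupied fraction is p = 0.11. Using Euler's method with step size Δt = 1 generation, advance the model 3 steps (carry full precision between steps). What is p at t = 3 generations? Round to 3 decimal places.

Update rule: p ← p + [c·p·(1−p) − e·p]·Δt with Δt = 1.
  1  |  dp/dt·Δt = +0.014355  |  p_1 = 0.124355
  2  |  dp/dt·Δt = +0.015425  |  p_2 = 0.139780
  3  |  dp/dt·Δt = +0.016368  |  p_3 = 0.156148

0.156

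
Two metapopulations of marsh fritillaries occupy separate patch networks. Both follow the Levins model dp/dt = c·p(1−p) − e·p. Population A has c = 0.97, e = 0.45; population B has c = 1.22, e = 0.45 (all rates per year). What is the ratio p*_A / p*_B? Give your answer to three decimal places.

0.849

A: p*_A = 1 − 0.45/0.97 = 0.5361.
B: p*_B = 1 − 0.45/1.22 = 0.6311.
p*_A / p*_B = 0.5361/0.6311 = 0.8494.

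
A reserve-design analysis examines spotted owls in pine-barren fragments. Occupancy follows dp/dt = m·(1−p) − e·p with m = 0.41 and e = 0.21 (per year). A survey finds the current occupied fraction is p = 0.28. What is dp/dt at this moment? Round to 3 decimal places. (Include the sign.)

0.236

Colonization term: m·(1−p) = 0.41×0.7200 = 0.29520.
Extinction term: e·p = 0.05880.
dp/dt = 0.29520 − 0.05880 = 0.23640.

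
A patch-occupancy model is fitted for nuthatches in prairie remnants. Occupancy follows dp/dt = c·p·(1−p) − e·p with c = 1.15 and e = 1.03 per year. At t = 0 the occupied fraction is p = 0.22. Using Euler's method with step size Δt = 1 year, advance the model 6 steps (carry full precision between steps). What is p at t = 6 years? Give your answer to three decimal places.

Update rule: p ← p + [c·p·(1−p) − e·p]·Δt with Δt = 1.
step 1: Δp = -0.02926, p = 0.19074
step 2: Δp = -0.01895, p = 0.17179
step 3: Δp = -0.01332, p = 0.15847
step 4: Δp = -0.00986, p = 0.14860
step 5: Δp = -0.00756, p = 0.14104
step 6: Δp = -0.00595, p = 0.13509

0.135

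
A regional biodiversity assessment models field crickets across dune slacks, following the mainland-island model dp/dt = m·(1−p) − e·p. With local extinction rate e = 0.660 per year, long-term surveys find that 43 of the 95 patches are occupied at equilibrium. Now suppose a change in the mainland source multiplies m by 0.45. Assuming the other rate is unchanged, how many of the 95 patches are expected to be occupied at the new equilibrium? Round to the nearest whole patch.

26

Observed p* = 43/95 = 0.45263.
Balance m(1−p*) = e·p* gives m = e·p*/(1−p*) = 0.660×0.45263/0.54737 = 0.54577.
New p* = m/(m+e) = 0.24560/(0.24560+0.66000) = 0.27120.
Expected occupied = 95 × 0.27120 = 25.76 ≈ 26.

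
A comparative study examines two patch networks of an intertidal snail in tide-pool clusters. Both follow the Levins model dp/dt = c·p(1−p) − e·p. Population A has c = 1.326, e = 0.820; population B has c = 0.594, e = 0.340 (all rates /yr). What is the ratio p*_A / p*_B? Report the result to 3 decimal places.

A: p*_A = 1 − 0.820/1.326 = 0.3816.
B: p*_B = 1 − 0.340/0.594 = 0.4276.
p*_A / p*_B = 0.3816/0.4276 = 0.8924.

0.892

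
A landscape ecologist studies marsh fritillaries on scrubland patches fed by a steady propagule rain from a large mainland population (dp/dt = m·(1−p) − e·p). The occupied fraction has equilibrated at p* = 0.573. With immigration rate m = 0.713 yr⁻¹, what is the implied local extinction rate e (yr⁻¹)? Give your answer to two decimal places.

At equilibrium m(1−p*) = e·p*, so e = m(1−p*)/p*.
e = 0.713 × 0.4270 / 0.573 = 0.5313.

0.53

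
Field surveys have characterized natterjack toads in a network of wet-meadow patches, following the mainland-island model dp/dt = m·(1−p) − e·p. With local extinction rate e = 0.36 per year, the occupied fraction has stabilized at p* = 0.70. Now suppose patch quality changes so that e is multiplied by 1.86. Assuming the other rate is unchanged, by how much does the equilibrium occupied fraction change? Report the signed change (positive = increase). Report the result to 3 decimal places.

Balance m(1−p*) = e·p* gives m = e·p*/(1−p*) = 0.36×0.70000/0.30000 = 0.84000.
New p* = m/(m+e) = 0.84000/(0.84000+0.66960) = 0.55644.
Δp* = 0.55644 − 0.70000 = -0.14356.

-0.144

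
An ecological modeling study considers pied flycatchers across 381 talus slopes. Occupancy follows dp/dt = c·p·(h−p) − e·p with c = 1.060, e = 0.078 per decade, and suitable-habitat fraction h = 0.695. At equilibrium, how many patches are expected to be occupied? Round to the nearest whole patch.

p* = h − e/c = 0.695 − 0.0736 = 0.6214.
Expected occupied patches = N × p* = 381 × 0.6214 = 236.76 ≈ 237.

237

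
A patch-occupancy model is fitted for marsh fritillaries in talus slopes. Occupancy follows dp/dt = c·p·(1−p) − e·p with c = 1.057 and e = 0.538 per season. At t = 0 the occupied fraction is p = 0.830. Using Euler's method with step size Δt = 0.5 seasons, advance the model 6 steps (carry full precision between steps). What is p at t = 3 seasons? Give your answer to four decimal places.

Update rule: p ← p + [c·p·(1−p) − e·p]·Δt with Δt = 0.5.
p: 0.83000 → 0.68130  (Δp = -0.14870)
p: 0.68130 → 0.61278  (Δp = -0.06852)
p: 0.61278 → 0.57335  (Δp = -0.03944)
p: 0.57335 → 0.54840  (Δp = -0.02495)
p: 0.54840 → 0.53177  (Δp = -0.01663)
p: 0.53177 → 0.52031  (Δp = -0.01145)

0.5203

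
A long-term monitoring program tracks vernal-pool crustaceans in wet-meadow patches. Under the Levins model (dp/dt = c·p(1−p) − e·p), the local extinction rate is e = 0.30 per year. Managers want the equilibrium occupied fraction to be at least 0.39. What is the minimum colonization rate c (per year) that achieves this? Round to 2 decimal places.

p* = 1 − e/c ≥ 0.39 requires e/c ≤ 0.6100, i.e. c ≥ e/0.6100.
c_min = 0.30/0.6100 = 0.4918.

0.49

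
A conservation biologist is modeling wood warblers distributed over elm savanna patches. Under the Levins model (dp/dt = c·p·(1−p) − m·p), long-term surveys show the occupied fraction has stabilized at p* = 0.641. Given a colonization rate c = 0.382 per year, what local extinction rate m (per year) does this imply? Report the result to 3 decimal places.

0.137

At equilibrium c(1−p*) = m.
m = 0.382 × (1 − 0.641) = 0.382 × 0.3590 = 0.1371.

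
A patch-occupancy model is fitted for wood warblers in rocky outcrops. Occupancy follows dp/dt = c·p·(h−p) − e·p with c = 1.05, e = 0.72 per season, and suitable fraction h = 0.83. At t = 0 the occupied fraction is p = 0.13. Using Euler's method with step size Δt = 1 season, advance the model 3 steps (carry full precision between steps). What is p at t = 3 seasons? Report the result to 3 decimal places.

Update rule: p ← p + [c·p·(h−p) − e·p]·Δt with Δt = 1.
t = 1: p = 0.13000 + (+0.00195) = 0.13195
t = 2: p = 0.13195 + (+0.00171) = 0.13366
t = 3: p = 0.13366 + (+0.00149) = 0.13515

0.135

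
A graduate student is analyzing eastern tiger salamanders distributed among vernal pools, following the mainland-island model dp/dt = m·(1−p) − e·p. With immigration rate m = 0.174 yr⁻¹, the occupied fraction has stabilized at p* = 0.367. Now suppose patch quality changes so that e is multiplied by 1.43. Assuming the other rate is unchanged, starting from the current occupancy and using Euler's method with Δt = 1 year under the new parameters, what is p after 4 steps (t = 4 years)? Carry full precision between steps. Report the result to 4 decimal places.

0.2904

Balance m(1−p*) = e·p* gives e = m(1−p*)/p* = 0.174×0.63300/0.36700 = 0.30011.
Starting from p₀ = 0.36700; update p ← p + (dp/dt)·Δt with the new parameters.
p: 0.36700 → 0.31964  (Δp = -0.04736)
p: 0.31964 → 0.30084  (Δp = -0.01879)
p: 0.30084 → 0.29339  (Δp = -0.00746)
p: 0.29339 → 0.29043  (Δp = -0.00296)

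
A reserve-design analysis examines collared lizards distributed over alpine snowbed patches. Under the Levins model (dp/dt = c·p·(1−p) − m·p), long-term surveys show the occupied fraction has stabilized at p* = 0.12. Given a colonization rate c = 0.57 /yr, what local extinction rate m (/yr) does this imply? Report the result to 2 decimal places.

0.50

At equilibrium c(1−p*) = m.
m = 0.57 × (1 − 0.12) = 0.57 × 0.8800 = 0.5016.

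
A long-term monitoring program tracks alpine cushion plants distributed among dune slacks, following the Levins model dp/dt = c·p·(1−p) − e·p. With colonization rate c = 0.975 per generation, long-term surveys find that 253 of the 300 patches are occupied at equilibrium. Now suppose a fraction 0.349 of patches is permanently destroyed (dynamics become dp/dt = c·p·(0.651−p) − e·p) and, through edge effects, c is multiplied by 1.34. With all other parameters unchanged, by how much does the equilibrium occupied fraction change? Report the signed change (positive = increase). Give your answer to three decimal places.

Observed p* = 253/300 = 0.84333.
Balance c(1−p*) = e gives e = 0.975×(1 − 0.84333) = 0.15275.
New p* = 0.651 − e/c = 0.651 − 0.15275/1.30650 = 0.53408.
Δp* = 0.53408 − 0.84333 = -0.30925.

-0.309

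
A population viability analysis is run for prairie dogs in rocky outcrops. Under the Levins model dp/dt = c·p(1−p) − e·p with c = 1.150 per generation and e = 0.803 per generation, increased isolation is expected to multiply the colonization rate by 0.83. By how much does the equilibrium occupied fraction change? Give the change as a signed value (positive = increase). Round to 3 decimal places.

-0.143

Before: p* = 1 − 0.803/1.150 = 0.3017.
After the change, c = 0.9545, e = 0.803, so p* = 1 − 0.803/0.9545 = 0.1587.
Δp* = 0.1587 − 0.3017 = -0.1430.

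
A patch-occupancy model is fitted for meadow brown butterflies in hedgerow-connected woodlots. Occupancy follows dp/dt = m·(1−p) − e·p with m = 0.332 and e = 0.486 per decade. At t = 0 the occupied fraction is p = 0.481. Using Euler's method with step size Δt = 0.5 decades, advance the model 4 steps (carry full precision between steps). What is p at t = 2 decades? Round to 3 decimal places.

0.415

Update rule: p ← p + [m·(1−p) − e·p]·Δt with Δt = 0.5.
step 1: Δp = -0.03073, p = 0.45027
step 2: Δp = -0.01816, p = 0.43211
step 3: Δp = -0.01073, p = 0.42138
step 4: Δp = -0.00634, p = 0.41503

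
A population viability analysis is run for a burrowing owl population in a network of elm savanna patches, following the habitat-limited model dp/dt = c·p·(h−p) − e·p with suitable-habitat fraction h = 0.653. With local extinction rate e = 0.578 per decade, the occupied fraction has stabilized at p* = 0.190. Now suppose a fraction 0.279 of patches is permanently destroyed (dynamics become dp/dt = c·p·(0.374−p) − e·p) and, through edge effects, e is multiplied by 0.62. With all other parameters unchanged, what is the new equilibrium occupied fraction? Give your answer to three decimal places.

Balance c(h−p*) = e gives c = e/(0.653 − 0.19000) = 0.578/0.46300 = 1.24838.
New p* = 0.374 − e/c = 0.374 − 0.35836/1.24838 = 0.08694.

0.087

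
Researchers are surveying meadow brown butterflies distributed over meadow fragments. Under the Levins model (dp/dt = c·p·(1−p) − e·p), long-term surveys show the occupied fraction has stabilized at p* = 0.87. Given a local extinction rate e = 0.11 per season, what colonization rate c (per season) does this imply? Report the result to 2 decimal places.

At equilibrium c(1−p*) = e, so c = e/(1−p*).
c = 0.11/(1 − 0.87) = 0.11/0.1300 = 0.8462.

0.85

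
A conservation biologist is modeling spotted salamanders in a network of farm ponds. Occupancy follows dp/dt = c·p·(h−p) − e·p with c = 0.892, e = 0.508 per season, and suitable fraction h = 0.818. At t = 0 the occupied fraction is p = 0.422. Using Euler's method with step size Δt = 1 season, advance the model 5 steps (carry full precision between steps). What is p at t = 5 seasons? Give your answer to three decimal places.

Update rule: p ← p + [c·p·(h−p) − e·p]·Δt with Δt = 1.
  1  |  dp/dt·Δt = -0.065312  |  p_1 = 0.356688
  2  |  dp/dt·Δt = -0.034424  |  p_2 = 0.322264
  3  |  dp/dt·Δt = -0.021206  |  p_3 = 0.301058
  4  |  dp/dt·Δt = -0.014116  |  p_4 = 0.286942
  5  |  dp/dt·Δt = -0.009841  |  p_5 = 0.277101

0.277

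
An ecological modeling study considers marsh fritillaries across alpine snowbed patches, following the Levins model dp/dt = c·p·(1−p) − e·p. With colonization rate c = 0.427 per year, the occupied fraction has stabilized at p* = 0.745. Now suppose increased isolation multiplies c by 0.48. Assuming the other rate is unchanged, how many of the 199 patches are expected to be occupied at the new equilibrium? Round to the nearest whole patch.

93

Balance c(1−p*) = e gives e = 0.427×(1 − 0.74500) = 0.10888.
New p* = 1 − e/c = 1 − 0.10888/0.20496 = 0.46877.
Expected occupied = 199 × 0.46877 = 93.29 ≈ 93.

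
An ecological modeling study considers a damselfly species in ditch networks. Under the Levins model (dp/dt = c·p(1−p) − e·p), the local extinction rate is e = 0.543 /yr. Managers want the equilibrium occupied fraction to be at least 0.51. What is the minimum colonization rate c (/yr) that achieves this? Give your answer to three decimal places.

p* = 1 − e/c ≥ 0.51 requires e/c ≤ 0.4900, i.e. c ≥ e/0.4900.
c_min = 0.543/0.4900 = 1.1082.

1.108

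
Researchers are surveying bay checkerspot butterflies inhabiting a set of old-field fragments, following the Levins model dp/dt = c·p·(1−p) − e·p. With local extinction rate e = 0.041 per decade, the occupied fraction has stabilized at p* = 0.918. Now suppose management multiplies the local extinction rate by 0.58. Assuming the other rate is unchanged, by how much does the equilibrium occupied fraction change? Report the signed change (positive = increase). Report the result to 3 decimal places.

Balance c(1−p*) = e gives c = e/(1 − 0.91800) = 0.041/0.08200 = 0.50000.
New p* = 1 − e/c = 1 − 0.02378/0.50000 = 0.95244.
Δp* = 0.95244 − 0.91800 = +0.03444.

0.034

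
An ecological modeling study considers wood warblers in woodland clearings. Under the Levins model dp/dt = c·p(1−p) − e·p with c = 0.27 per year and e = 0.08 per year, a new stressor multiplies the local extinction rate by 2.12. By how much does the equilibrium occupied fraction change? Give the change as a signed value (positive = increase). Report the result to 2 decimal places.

-0.33

Before: p* = 1 − 0.08/0.27 = 0.7037.
After the change, c = 0.27, e = 0.1696, so p* = 1 − 0.1696/0.27 = 0.3719.
Δp* = 0.3719 − 0.7037 = -0.3319.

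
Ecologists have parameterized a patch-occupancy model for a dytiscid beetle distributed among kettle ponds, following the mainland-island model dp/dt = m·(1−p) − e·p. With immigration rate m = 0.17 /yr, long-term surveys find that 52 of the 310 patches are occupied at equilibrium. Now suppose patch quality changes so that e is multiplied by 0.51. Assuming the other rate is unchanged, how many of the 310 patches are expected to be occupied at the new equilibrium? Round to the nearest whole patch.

88

Observed p* = 52/310 = 0.16774.
Balance m(1−p*) = e·p* gives e = m(1−p*)/p* = 0.17×0.83226/0.16774 = 0.84347.
New p* = m/(m+e) = 0.17000/(0.17000+0.43017) = 0.28325.
Expected occupied = 310 × 0.28325 = 87.81 ≈ 88.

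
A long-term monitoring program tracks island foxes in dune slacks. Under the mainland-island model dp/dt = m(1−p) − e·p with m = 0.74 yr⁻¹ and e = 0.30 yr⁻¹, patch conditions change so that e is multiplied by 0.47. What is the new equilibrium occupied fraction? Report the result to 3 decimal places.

Before: p* = 0.74/(0.74+0.30) = 0.7115.
After: m = 0.74, e = 0.141; p* = 0.74/0.8810 = 0.8400.

0.840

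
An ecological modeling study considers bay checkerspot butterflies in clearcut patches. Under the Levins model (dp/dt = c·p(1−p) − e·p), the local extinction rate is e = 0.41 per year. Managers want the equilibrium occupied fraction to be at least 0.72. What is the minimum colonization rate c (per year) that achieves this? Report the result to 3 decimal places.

1.464

p* = 1 − e/c ≥ 0.72 requires e/c ≤ 0.2800, i.e. c ≥ e/0.2800.
c_min = 0.41/0.2800 = 1.4643.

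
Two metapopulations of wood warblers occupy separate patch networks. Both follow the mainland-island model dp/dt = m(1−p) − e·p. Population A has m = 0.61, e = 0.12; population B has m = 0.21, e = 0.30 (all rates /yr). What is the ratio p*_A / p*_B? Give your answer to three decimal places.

A: p*_A = m/(m+e) = 0.61/0.7300 = 0.8356.
B: p*_B = 0.21/0.5100 = 0.4118.
p*_A / p*_B = 0.8356/0.4118 = 2.0294.

2.029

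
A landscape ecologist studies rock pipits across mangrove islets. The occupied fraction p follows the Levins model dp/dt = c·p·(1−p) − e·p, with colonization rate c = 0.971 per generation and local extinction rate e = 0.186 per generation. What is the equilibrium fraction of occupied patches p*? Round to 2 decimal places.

Setting dp/dt = 0 and dividing through by p* gives c·(1−p*) = e.
So p* = 1 − e/c = 1 − 0.186/0.971 = 1 − 0.1916 = 0.8084.

0.81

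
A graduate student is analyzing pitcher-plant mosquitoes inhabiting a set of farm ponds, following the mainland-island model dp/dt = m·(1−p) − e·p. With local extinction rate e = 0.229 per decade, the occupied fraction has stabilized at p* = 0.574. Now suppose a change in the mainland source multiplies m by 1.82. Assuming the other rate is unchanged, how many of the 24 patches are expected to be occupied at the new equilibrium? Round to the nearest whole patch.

Balance m(1−p*) = e·p* gives m = e·p*/(1−p*) = 0.229×0.57400/0.42600 = 0.30856.
New p* = m/(m+e) = 0.56158/(0.56158+0.22900) = 0.71034.
Expected occupied = 24 × 0.71034 = 17.05 ≈ 17.

17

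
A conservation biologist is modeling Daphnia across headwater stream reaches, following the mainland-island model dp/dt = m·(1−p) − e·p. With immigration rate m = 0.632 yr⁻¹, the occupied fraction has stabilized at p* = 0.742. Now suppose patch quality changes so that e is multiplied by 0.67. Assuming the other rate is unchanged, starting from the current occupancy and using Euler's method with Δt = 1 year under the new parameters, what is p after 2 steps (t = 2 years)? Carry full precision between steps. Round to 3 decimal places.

0.808

Balance m(1−p*) = e·p* gives e = m(1−p*)/p* = 0.632×0.25800/0.74200 = 0.21975.
Starting from p₀ = 0.74200; update p ← p + (dp/dt)·Δt with the new parameters.
t = 1: p = 0.74200 + (+0.05381) = 0.79581
t = 2: p = 0.79581 + (+0.01188) = 0.80769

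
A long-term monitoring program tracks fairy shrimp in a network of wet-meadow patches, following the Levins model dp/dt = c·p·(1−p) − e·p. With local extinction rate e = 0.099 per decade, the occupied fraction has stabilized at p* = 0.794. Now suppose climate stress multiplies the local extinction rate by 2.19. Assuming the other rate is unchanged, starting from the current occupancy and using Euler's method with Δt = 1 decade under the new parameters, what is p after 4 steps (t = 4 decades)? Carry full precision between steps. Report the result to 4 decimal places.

0.5975

Balance c(1−p*) = e gives c = e/(1 − 0.79400) = 0.099/0.20600 = 0.48058.
Starting from p₀ = 0.79400; update p ← p + (dp/dt)·Δt with the new parameters.
step 1: Δp = -0.09354, p = 0.70046
step 2: Δp = -0.05103, p = 0.64943
step 3: Δp = -0.03139, p = 0.61804
step 4: Δp = -0.02055, p = 0.59749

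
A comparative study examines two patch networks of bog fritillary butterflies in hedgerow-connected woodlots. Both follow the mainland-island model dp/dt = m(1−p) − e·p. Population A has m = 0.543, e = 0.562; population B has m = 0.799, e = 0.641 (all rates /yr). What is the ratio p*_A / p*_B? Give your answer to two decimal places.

0.89

A: p*_A = m/(m+e) = 0.543/1.1050 = 0.4914.
B: p*_B = 0.799/1.4400 = 0.5549.
p*_A / p*_B = 0.4914/0.5549 = 0.8856.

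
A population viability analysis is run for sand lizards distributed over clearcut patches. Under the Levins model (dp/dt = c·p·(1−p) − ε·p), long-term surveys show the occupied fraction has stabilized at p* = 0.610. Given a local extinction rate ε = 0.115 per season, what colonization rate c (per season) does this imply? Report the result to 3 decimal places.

At equilibrium c(1−p*) = ε, so c = ε/(1−p*).
c = 0.115/(1 − 0.610) = 0.115/0.3900 = 0.2949.

0.295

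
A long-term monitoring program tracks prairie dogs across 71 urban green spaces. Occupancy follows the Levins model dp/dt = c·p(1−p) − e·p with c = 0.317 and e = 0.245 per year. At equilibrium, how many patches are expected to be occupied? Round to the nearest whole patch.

16

p* = 1 − e/c = 1 − 0.245/0.317 = 0.2271.
Expected occupied patches = N × p* = 71 × 0.2271 = 16.13 ≈ 16.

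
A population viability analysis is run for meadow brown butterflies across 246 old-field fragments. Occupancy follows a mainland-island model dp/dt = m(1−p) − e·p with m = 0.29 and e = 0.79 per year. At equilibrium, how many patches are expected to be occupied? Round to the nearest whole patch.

p* = m/(m+e) = 0.29/1.0800 = 0.2685.
Expected occupied patches = N × p* = 246 × 0.2685 = 66.06 ≈ 66.

66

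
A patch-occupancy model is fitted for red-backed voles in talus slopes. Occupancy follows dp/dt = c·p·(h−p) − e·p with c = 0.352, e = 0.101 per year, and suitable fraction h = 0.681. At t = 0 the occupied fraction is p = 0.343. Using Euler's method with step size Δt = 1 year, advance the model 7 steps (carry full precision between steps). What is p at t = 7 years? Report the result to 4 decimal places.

Update rule: p ← p + [c·p·(h−p) − e·p]·Δt with Δt = 1.
  1  |  dp/dt·Δt = +0.006166  |  p_1 = 0.349166
  2  |  dp/dt·Δt = +0.005519  |  p_2 = 0.354685
  3  |  dp/dt·Δt = +0.004917  |  p_3 = 0.359602
  4  |  dp/dt·Δt = +0.004363  |  p_4 = 0.363964
  5  |  dp/dt·Δt = +0.003857  |  p_5 = 0.367821
  6  |  dp/dt·Δt = +0.003398  |  p_6 = 0.371219
  7  |  dp/dt·Δt = +0.002986  |  p_7 = 0.374205

0.3742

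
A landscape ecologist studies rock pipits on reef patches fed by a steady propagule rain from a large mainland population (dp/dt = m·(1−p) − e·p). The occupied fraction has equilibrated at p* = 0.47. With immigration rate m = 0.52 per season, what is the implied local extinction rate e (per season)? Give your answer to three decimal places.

At equilibrium m(1−p*) = e·p*, so e = m(1−p*)/p*.
e = 0.52 × 0.5300 / 0.47 = 0.5864.

0.586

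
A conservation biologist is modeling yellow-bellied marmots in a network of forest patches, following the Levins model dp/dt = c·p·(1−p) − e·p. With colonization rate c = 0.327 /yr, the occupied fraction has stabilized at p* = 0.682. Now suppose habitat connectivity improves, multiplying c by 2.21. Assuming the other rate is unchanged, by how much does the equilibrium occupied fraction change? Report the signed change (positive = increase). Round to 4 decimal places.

0.1741

Balance c(1−p*) = e gives e = 0.327×(1 − 0.68200) = 0.10399.
New p* = 1 − e/c = 1 − 0.10399/0.72267 = 0.85610.
Δp* = 0.85610 − 0.68200 = +0.17410.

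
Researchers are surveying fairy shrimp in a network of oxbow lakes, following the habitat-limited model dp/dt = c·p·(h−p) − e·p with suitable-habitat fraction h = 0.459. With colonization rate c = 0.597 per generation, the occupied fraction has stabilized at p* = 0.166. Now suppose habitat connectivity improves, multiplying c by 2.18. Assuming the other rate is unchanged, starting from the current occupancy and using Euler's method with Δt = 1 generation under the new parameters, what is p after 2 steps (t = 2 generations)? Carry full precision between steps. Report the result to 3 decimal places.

0.233

Balance c(h−p*) = e gives e = 0.597×(0.459 − 0.16600) = 0.17492.
Starting from p₀ = 0.16600; update p ← p + (dp/dt)·Δt with the new parameters.
t = 1: p = 0.16600 + (+0.03426) = 0.20026
t = 2: p = 0.20026 + (+0.03241) = 0.23267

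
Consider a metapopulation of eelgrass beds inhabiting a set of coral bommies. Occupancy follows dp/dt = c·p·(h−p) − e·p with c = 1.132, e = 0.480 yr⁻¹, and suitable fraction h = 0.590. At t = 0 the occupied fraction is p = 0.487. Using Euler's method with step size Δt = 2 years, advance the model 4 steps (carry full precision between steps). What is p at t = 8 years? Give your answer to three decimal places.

Update rule: p ← p + [c·p·(h−p) − e·p]·Δt with Δt = 2.
step 1: Δp = -0.35396, p = 0.13304
step 2: Δp = +0.00992, p = 0.14296
step 3: Δp = +0.00745, p = 0.15041
step 4: Δp = +0.00530, p = 0.15571

0.156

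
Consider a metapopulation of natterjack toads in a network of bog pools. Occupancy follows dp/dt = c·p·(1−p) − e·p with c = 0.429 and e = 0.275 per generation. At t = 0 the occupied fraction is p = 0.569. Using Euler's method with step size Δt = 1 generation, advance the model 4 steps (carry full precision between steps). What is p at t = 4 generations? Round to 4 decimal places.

Update rule: p ← p + [c·p·(1−p) − e·p]·Δt with Δt = 1.
step 1: Δp = -0.05127, p = 0.51773
step 2: Δp = -0.03526, p = 0.48247
step 3: Δp = -0.02556, p = 0.45691
step 4: Δp = -0.01920, p = 0.43771

0.4377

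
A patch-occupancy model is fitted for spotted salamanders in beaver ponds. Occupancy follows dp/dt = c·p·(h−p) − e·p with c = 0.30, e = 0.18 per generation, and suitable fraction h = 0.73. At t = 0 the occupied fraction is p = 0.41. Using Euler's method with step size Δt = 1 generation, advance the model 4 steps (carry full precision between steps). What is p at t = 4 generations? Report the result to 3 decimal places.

0.306

Update rule: p ← p + [c·p·(h−p) − e·p]·Δt with Δt = 1.
step 1: Δp = -0.03444, p = 0.37556
step 2: Δp = -0.02767, p = 0.34789
step 3: Δp = -0.02274, p = 0.32515
step 4: Δp = -0.01904, p = 0.30612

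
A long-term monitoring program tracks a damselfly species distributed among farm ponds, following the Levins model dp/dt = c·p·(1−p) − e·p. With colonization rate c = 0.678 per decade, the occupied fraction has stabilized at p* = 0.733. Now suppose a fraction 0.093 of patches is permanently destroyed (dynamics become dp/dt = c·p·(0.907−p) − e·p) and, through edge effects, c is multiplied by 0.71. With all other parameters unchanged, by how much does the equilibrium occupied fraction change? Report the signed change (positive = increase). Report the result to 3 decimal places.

-0.202

Balance c(1−p*) = e gives e = 0.678×(1 − 0.73300) = 0.18103.
New p* = 0.907 − e/c = 0.907 − 0.18103/0.48138 = 0.53094.
Δp* = 0.53094 − 0.73300 = -0.20206.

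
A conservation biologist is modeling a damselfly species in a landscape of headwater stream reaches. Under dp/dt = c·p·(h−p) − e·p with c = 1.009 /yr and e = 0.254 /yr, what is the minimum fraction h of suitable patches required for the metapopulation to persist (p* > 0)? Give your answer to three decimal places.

0.252

p* = h − e/c is positive only when h > e/c.
h_min = e/c = 0.254/1.009 = 0.2517.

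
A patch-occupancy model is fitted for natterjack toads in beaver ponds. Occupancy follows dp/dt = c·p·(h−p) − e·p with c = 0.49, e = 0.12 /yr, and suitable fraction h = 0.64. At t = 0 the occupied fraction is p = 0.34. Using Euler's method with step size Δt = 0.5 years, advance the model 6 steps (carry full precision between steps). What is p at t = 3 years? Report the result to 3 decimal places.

Update rule: p ← p + [c·p·(h−p) − e·p]·Δt with Δt = 0.5.
  1  |  dp/dt·Δt = +0.004590  |  p_1 = 0.344590
  2  |  dp/dt·Δt = +0.004264  |  p_2 = 0.348854
  3  |  dp/dt·Δt = +0.003953  |  p_3 = 0.352807
  4  |  dp/dt·Δt = +0.003656  |  p_4 = 0.356463
  5  |  dp/dt·Δt = +0.003374  |  p_5 = 0.359838
  6  |  dp/dt·Δt = +0.003109  |  p_6 = 0.362946

0.363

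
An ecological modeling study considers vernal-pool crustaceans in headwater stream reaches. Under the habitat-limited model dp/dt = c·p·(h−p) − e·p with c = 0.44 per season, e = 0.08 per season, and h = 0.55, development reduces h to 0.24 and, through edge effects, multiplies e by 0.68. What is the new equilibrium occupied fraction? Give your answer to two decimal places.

Before: p* = h − e/c = 0.55 − 0.08/0.44 = 0.55 − 0.1818 = 0.3682.
After: c = 0.44, e = 0.0544, h = 0.24; p* = 0.24 − 0.0544/0.44 = 0.1164.

0.12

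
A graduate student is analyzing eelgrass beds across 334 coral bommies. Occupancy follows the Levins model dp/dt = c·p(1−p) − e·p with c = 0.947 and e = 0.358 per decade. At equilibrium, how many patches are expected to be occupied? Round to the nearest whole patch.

208

p* = 1 − e/c = 1 − 0.358/0.947 = 0.6220.
Expected occupied patches = N × p* = 334 × 0.6220 = 207.74 ≈ 208.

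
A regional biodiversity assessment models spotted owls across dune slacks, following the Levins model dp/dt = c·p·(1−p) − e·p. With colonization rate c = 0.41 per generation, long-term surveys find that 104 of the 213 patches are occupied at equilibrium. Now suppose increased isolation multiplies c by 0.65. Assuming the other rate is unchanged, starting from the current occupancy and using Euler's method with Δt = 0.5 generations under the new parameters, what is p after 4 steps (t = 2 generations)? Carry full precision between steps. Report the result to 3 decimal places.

Observed p* = 104/213 = 0.48826.
Balance c(1−p*) = e gives e = 0.41×(1 − 0.48826) = 0.20981.
Starting from p₀ = 0.48826; update p ← p + (dp/dt)·Δt with the new parameters.
p: 0.48826 → 0.47034  (Δp = -0.01793)
p: 0.47034 → 0.45419  (Δp = -0.01615)
p: 0.45419 → 0.43958  (Δp = -0.01461)
p: 0.43958 → 0.42629  (Δp = -0.01329)

0.426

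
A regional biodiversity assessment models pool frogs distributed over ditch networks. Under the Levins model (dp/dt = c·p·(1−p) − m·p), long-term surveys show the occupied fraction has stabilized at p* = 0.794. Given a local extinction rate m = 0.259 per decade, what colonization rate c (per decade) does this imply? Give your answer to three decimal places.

1.257

At equilibrium c(1−p*) = m, so c = m/(1−p*).
c = 0.259/(1 − 0.794) = 0.259/0.2060 = 1.2573.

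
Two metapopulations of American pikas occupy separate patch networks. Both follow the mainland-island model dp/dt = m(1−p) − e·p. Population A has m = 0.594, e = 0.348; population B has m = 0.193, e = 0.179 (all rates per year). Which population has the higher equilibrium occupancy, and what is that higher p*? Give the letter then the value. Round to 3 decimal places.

A, 0.631

A: p*_A = m/(m+e) = 0.594/0.9420 = 0.6306.
B: p*_B = 0.193/0.3720 = 0.5188.
A is higher at 0.6306.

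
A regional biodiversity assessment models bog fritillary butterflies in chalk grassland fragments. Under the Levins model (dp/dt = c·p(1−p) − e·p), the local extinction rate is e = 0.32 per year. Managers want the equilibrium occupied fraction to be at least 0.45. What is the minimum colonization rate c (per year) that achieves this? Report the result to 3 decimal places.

p* = 1 − e/c ≥ 0.45 requires e/c ≤ 0.5500, i.e. c ≥ e/0.5500.
c_min = 0.32/0.5500 = 0.5818.

0.582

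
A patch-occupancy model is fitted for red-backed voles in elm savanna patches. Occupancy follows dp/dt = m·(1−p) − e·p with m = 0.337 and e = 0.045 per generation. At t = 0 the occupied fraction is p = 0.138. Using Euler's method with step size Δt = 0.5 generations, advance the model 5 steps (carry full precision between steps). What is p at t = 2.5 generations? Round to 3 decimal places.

Update rule: p ← p + [m·(1−p) − e·p]·Δt with Δt = 0.5.
p: 0.13800 → 0.28014  (Δp = +0.14214)
p: 0.28014 → 0.39513  (Δp = +0.11499)
p: 0.39513 → 0.48816  (Δp = +0.09303)
p: 0.48816 → 0.56342  (Δp = +0.07526)
p: 0.56342 → 0.62431  (Δp = +0.06089)

0.624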